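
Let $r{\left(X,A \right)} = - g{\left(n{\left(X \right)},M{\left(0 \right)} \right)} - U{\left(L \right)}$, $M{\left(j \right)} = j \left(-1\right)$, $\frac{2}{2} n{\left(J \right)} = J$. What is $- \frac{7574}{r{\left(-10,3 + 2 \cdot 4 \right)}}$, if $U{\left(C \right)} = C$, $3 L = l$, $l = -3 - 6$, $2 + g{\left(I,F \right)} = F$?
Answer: $- \frac{7574}{5} \approx -1514.8$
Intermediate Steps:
$n{\left(J \right)} = J$
$M{\left(j \right)} = - j$
$g{\left(I,F \right)} = -2 + F$
$l = -9$ ($l = -3 - 6 = -9$)
$L = -3$ ($L = \frac{1}{3} \left(-9\right) = -3$)
$r{\left(X,A \right)} = 5$ ($r{\left(X,A \right)} = - (-2 - 0) - -3 = - (-2 + 0) + 3 = \left(-1\right) \left(-2\right) + 3 = 2 + 3 = 5$)
$- \frac{7574}{r{\left(-10,3 + 2 \cdot 4 \right)}} = - \frac{7574}{5}$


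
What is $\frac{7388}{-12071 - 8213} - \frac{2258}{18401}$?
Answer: $- \frac{45436965}{93311471} \approx -0.48694$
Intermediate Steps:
$\frac{7388}{-12071 - 8213} - \frac{2258}{18401} = \frac{7388}{-20284} - \frac{2258}{18401} = 7388 \left(- \frac{1}{20284}\right) - \frac{2258}{18401} = - \frac{1847}{5071} - \frac{2258}{18401} = - \frac{45436965}{93311471}$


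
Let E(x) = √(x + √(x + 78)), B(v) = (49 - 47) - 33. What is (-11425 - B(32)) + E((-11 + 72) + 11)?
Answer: -11394 + √(72 + 5*√6) ≈ -11385.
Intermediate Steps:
B(v) = -31 (B(v) = 2 - 33 = -31)
E(x) = √(x + √(78 + x))
(-11425 - B(32)) + E((-11 + 72) + 11) = (-11425 - 1*(-31)) + √(((-11 + 72) + 11) + √(78 + ((-11 + 72) + 11))) = (-11425 + 31) + √((61 + 11) + √(78 + (61 + 11))) = -11394 + √(72 + √(78 + 72)) = -11394 + √(72 + √150) = -11394 + √(72 + 5*√6)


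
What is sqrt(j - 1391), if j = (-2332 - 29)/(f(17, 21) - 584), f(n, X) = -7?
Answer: 6*I*sqrt(1495230)/197 ≈ 37.242*I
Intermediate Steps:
j = 787/197 (j = (-2332 - 29)/(-7 - 584) = -2361/(-591) = -2361*(-1/591) = 787/197 ≈ 3.9949)
sqrt(j - 1391) = sqrt(787/197 - 1391) = sqrt(-273240/197) = 6*I*sqrt(1495230)/197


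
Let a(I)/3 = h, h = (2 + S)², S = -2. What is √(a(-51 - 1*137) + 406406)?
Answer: 7*√8294 ≈ 637.50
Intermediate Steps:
h = 0 (h = (2 - 2)² = 0² = 0)
a(I) = 0 (a(I) = 3*0 = 0)
√(a(-51 - 1*137) + 406406) = √(0 + 406406) = √406406 = 7*√8294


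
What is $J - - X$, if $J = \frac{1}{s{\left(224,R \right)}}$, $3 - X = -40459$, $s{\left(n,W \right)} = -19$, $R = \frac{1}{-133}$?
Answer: $\frac{768777}{19} \approx 40462.0$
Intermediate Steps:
$R = - \frac{1}{133} \approx -0.0075188$
$X = 40462$ ($X = 3 - -40459 = 3 + 40459 = 40462$)
$J = - \frac{1}{19}$ ($J = \frac{1}{-19} = - \frac{1}{19} \approx -0.052632$)
$J - - X = - \frac{1}{19} - \left(-1\right) 40462 = - \frac{1}{19} - -40462 = - \frac{1}{19} + 40462 = \frac{768777}{19}$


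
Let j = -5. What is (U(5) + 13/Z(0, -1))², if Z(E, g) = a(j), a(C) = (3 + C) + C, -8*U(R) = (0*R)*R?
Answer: 169/49 ≈ 3.4490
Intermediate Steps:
U(R) = 0 (U(R) = -0*R*R/8 = -0*R = -⅛*0 = 0)
a(C) = 3 + 2*C
Z(E, g) = -7 (Z(E, g) = 3 + 2*(-5) = 3 - 10 = -7)
(U(5) + 13/Z(0, -1))² = (0 + 13/(-7))² = (0 + 13*(-⅐))² = (0 - 13/7)² = (-13/7)² = 169/49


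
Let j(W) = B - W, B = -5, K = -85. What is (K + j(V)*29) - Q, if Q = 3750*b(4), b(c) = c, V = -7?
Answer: -15027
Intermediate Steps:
Q = 15000 (Q = 3750*4 = 15000)
j(W) = -5 - W
(K + j(V)*29) - Q = (-85 + (-5 - 1*(-7))*29) - 1*15000 = (-85 + (-5 + 7)*29) - 15000 = (-85 + 2*29) - 15000 = (-85 + 58) - 15000 = -27 - 15000 = -15027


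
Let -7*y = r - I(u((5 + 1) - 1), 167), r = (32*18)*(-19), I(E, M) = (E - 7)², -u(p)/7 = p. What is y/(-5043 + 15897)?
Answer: 706/4221 ≈ 0.16726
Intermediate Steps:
u(p) = -7*p
I(E, M) = (-7 + E)²
r = -10944 (r = 576*(-19) = -10944)
y = 12708/7 (y = -(-10944 - (-7 - 7*((5 + 1) - 1))²)/7 = -(-10944 - (-7 - 7*(6 - 1))²)/7 = -(-10944 - (-7 - 7*5)²)/7 = -(-10944 - (-7 - 35)²)/7 = -(-10944 - 1*(-42)²)/7 = -(-10944 - 1*1764)/7 = -(-10944 - 1764)/7 = -⅐*(-12708) = 12708/7 ≈ 1815.4)
y/(-5043 + 15897) = 12708/(7*(-5043 + 15897)) = (12708/7)/10854 = (12708/7)*(1/10854) = 706/4221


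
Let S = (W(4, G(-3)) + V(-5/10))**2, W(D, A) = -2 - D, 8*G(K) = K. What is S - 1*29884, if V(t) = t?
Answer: -119367/4 ≈ -29842.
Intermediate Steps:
G(K) = K/8
S = 169/4 (S = ((-2 - 1*4) - 5/10)**2 = ((-2 - 4) - 5*1/10)**2 = (-6 - 1/2)**2 = (-13/2)**2 = 169/4 ≈ 42.250)
S - 1*29884 = 169/4 - 1*29884 = 169/4 - 29884 = -119367/4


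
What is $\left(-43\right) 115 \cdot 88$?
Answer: $-435160$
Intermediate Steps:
$\left(-43\right) 115 \cdot 88 = \left(-4945\right) 88 = -435160$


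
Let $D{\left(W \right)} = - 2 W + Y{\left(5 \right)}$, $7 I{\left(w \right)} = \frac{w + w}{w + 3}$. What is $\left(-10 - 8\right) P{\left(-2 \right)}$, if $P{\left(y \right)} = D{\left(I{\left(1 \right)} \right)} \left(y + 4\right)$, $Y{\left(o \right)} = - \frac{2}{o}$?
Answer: $\frac{684}{35} \approx 19.543$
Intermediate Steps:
$I{\left(w \right)} = \frac{2 w}{7 \left(3 + w\right)}$ ($I{\left(w \right)} = \frac{\left(w + w\right) \frac{1}{w + 3}}{7} = \frac{2 w \frac{1}{3 + w}}{7} = \frac{2 w}{7 \left(3 + w\right)}$)
$D{\left(W \right)} = - \frac{2}{5} - 2 W$ ($D{\left(W \right)} = - 2 W - \frac{2}{5} = - \frac{2}{5} - 2 W$)
$P{\left(y \right)} = - \frac{76}{35} - \frac{19 y}{35}$ ($P{\left(y \right)} = \left(- \frac{2}{5} - 2 \cdot \frac{2}{7} \cdot 1 \frac{1}{3 + 1}\right) \left(y + 4\right) = \left(- \frac{2}{5} - 2 \cdot \frac{2}{7} \cdot 1 \cdot \frac{1}{4}\right) \left(4 + y\right) = \left(- \frac{2}{5} - \frac{1}{7}\right) \left(4 + y\right) = - \frac{19 \left(4 + y\right)}{35} = - \frac{76}{35} - \frac{19 y}{35}$)
$\left(-10 - 8\right) P{\left(-2 \right)} = \left(-10 - 8\right) \left(- \frac{76}{35} - - \frac{38}{35}\right) = - 18 \left(- \frac{76}{35} + \frac{38}{35}\right) = \left(-18\right) \left(- \frac{38}{35}\right) = \frac{684}{35}$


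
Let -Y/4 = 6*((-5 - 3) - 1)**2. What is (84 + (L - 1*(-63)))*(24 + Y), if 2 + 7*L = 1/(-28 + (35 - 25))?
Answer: -5915200/21 ≈ -2.8168e+5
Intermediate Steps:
L = -37/126 (L = -2/7 + 1/(7*(-28 + (35 - 25))) = -2/7 + 1/(7*(-28 + 10)) = -2/7 + (1/7)/(-18) = -2/7 + (1/7)*(-1/18) = -2/7 - 1/126 = -37/126 ≈ -0.29365)
Y = -1944 (Y = -24*((-5 - 3) - 1)**2 = -24*(-8 - 1)**2 = -24*(-9)**2 = -24*81 = -4*486 = -1944)
(84 + (L - 1*(-63)))*(24 + Y) = (84 + (-37/126 - 1*(-63)))*(24 - 1944) = (84 + (-37/126 + 63))*(-1920) = (84 + 7901/126)*(-1920) = (18485/126)*(-1920) = -5915200/21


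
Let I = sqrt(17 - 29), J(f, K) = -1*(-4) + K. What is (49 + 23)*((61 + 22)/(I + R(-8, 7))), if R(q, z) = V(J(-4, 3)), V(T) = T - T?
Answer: -996*I*sqrt(3) ≈ -1725.1*I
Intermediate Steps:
J(f, K) = 4 + K
V(T) = 0
I = 2*I*sqrt(3) (I = sqrt(-12) = 2*I*sqrt(3) ≈ 3.4641*I)
R(q, z) = 0
(49 + 23)*((61 + 22)/(I + R(-8, 7))) = (49 + 23)*((61 + 22)/(2*I*sqrt(3) + 0)) = 72*(83/((2*I*sqrt(3)))) = 72*(83*(-I*sqrt(3)/6)) = 72*(-83*I*sqrt(3)/6) = -996*I*sqrt(3)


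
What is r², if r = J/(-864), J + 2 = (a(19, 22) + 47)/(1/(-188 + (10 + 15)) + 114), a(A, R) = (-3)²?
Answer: 196476289/64432600568064 ≈ 3.0493e-6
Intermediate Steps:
a(A, R) = 9
J = -28034/18581 (J = -2 + (9 + 47)/(1/(-188 + (10 + 15)) + 114) = -2 + 56/(1/(-188 + 25) + 114) = -2 + 56/(1/(-163) + 114) = -2 + 56/(-1/163 + 114) = -2 + 56/(18581/163) = -2 + 56*(163/18581) = -2 + 9128/18581 = -28034/18581 ≈ -1.5087)
r = 14017/8026992 (r = -28034/18581/(-864) = -28034/18581*(-1/864) = 14017/8026992 ≈ 0.0017462)
r² = (14017/8026992)² = 196476289/64432600568064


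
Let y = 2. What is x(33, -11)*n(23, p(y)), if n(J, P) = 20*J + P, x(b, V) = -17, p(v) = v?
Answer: -7854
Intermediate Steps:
n(J, P) = P + 20*J
x(33, -11)*n(23, p(y)) = -17*(2 + 20*23) = -17*(2 + 460) = -17*462 = -7854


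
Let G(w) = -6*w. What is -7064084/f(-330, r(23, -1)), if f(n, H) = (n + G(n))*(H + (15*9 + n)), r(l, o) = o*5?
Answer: 1766021/82500 ≈ 21.406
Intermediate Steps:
r(l, o) = 5*o
f(n, H) = -5*n*(135 + H + n) (f(n, H) = (n - 6*n)*(H + (15*9 + n)) = (-5*n)*(H + (135 + n)) = (-5*n)*(135 + H + n) = -5*n*(135 + H + n))
-7064084/f(-330, r(23, -1)) = -7064084*(-1/(1650*(-135 - 5*(-1) - 1*(-330)))) = -7064084*(-1/(1650*(-135 - 1*(-5) + 330))) = -7064084*(-1/(1650*(-135 + 5 + 330))) = -7064084/(5*(-330)*200) = -7064084/(-330000) = -7064084*(-1/330000) = 1766021/82500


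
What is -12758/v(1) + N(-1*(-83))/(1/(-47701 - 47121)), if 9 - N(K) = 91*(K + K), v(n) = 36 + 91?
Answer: 181804009460/127 ≈ 1.4315e+9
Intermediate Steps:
v(n) = 127
N(K) = 9 - 182*K (N(K) = 9 - 91*(K + K) = 9 - 91*2*K = 9 - 182*K)
-12758/v(1) + N(-1*(-83))/(1/(-47701 - 47121)) = -12758/127 + (9 - (-182)*(-83))/(1/(-47701 - 47121)) = -12758*1/127 + (9 - 182*83)/(1/(-94822)) = -12758/127 + (9 - 15106)/(-1/94822) = -12758/127 - 15097*(-94822) = -12758/127 + 1431527734 = 181804009460/127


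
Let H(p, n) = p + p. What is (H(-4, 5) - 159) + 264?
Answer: 97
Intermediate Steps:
H(p, n) = 2*p
(H(-4, 5) - 159) + 264 = (2*(-4) - 159) + 264 = (-8 - 159) + 264 = -167 + 264 = 97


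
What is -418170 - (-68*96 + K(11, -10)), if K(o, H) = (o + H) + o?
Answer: -411654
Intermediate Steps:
K(o, H) = H + 2*o (K(o, H) = (H + o) + o = H + 2*o)
-418170 - (-68*96 + K(11, -10)) = -418170 - (-68*96 + (-10 + 2*11)) = -418170 - (-6528 + (-10 + 22)) = -418170 - (-6528 + 12) = -418170 - 1*(-6516) = -418170 + 6516 = -411654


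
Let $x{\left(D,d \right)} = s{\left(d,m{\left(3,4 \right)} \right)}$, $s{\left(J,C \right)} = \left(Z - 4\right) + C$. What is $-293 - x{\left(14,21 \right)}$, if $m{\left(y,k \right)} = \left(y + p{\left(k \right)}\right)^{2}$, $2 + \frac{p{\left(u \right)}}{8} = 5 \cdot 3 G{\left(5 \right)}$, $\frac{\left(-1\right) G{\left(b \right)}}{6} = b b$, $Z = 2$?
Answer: $-324468460$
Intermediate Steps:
$G{\left(b \right)} = - 6 b^{2}$ ($G{\left(b \right)} = - 6 b b = - 6 b^{2}$)
$p{\left(u \right)} = -18016$ ($p{\left(u \right)} = -16 + 8 \cdot 5 \cdot 3 \left(- 6 \cdot 5^{2}\right) = -16 + 8 \cdot 15 \left(\left(-6\right) 25\right) = -16 + 8 \cdot 15 \left(-150\right) = -16 + 8 \left(-2250\right) = -16 - 18000 = -18016$)
$m{\left(y,k \right)} = \left(-18016 + y\right)^{2}$ ($m{\left(y,k \right)} = \left(y - 18016\right)^{2} = \left(-18016 + y\right)^{2}$)
$s{\left(J,C \right)} = -2 + C$ ($s{\left(J,C \right)} = \left(2 - 4\right) + C = -2 + C$)
$x{\left(D,d \right)} = 324468167$ ($x{\left(D,d \right)} = -2 + \left(-18016 + 3\right)^{2} = -2 + \left(-18013\right)^{2} = -2 + 324468169 = 324468167$)
$-293 - x{\left(14,21 \right)} = -293 - 324468167 = -324468460$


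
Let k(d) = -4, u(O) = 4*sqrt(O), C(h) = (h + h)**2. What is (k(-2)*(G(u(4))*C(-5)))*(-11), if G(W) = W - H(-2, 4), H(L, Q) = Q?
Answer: 17600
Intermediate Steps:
C(h) = 4*h**2 (C(h) = (2*h)**2 = 4*h**2)
G(W) = -4 + W (G(W) = W - 1*4 = W - 4 = -4 + W)
(k(-2)*(G(u(4))*C(-5)))*(-11) = -4*(-4 + 4*sqrt(4))*4*(-5)**2*(-11) = -4*(-4 + 4*2)*4*25*(-11) = -4*(-4 + 8)*100*(-11) = -16*100*(-11) = -4*400*(-11) = -1600*(-11) = 17600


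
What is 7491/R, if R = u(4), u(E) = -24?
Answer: -2497/8 ≈ -312.13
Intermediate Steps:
R = -24
7491/R = 7491/(-24) = 7491*(-1/24) = -2497/8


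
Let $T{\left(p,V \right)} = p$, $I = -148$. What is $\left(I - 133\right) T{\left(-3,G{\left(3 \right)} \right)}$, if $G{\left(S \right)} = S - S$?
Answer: $843$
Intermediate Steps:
$G{\left(S \right)} = 0$
$\left(I - 133\right) T{\left(-3,G{\left(3 \right)} \right)} = \left(-148 - 133\right) \left(-3\right) = \left(-281\right) \left(-3\right) = 843$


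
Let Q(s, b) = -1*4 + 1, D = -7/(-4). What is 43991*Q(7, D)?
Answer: -131973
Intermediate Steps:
D = 7/4 (D = -7*(-¼) = 7/4 ≈ 1.7500)
Q(s, b) = -3 (Q(s, b) = -4 + 1 = -3)
43991*Q(7, D) = 43991*(-3) = -131973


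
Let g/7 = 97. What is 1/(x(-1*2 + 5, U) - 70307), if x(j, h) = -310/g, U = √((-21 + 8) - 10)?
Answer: -679/47738763 ≈ -1.4223e-5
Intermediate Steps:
g = 679 (g = 7*97 = 679)
U = I*√23 (U = √(-13 - 10) = √(-23) = I*√23 ≈ 4.7958*I)
x(j, h) = -310/679
1/(x(-1*2 + 5, U) - 70307) = 1/(-310/679 - 70307) = 1/(-47738763/679) = -679/47738763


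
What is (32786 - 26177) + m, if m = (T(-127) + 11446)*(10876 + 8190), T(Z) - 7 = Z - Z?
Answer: 218369507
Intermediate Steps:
T(Z) = 7 (T(Z) = 7 + (Z - Z) = 7 + 0 = 7)
m = 218362898 (m = (7 + 11446)*(10876 + 8190) = 11453*19066 = 218362898)
(32786 - 26177) + m = (32786 - 26177) + 218362898 = 6609 + 218362898 = 218369507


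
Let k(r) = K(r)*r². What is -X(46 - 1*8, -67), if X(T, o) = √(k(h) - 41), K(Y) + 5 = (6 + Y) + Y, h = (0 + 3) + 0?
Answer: -√22 ≈ -4.6904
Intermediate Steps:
h = 3 (h = 3 + 0 = 3)
K(Y) = 1 + 2*Y (K(Y) = -5 + ((6 + Y) + Y) = -5 + (6 + 2*Y) = 1 + 2*Y)
k(r) = r²*(1 + 2*r) (k(r) = (1 + 2*r)*r² = r²*(1 + 2*r))
X(T, o) = √22 (X(T, o) = √(3²*(1 + 2*3) - 41) = √(9*(1 + 6) - 41) = √(9*7 - 41) = √(63 - 41) = √22)
-X(46 - 1*8, -67) = -√22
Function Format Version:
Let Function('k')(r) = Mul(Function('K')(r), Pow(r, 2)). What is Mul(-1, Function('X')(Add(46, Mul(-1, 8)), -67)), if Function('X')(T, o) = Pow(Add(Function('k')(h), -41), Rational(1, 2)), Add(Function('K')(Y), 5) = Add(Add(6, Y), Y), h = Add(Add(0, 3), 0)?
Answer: Mul(-1, Pow(22, Rational(1, 2))) ≈ -4.6904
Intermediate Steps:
h = 3 (h = Add(3, 0) = 3)
Function('K')(Y) = Add(1, Mul(2, Y)) (Function('K')(Y) = Add(-5, Add(Add(6, Y), Y)) = Add(-5, Add(6, Mul(2, Y))) = Add(1, Mul(2, Y)))
Function('k')(r) = Mul(Pow(r, 2), Add(1, Mul(2, r))) (Function('k')(r) = Mul(Add(1, Mul(2, r)), Pow(r, 2)) = Mul(Pow(r, 2), Add(1, Mul(2, r))))
Function('X')(T, o) = Pow(22, Rational(1, 2)) (Function('X')(T, o) = Pow(Add(Mul(Pow(3, 2), Add(1, Mul(2, 3))), -41), Rational(1, 2)) = Pow(Add(Mul(9, Add(1, 6)), -41), Rational(1, 2)) = Pow(Add(Mul(9, 7), -41), Rational(1, 2)) = Pow(Add(63, -41), Rational(1, 2)) = Pow(22, Rational(1, 2)))
Mul(-1, Function('X')(Add(46, Mul(-1, 8)), -67)) = Mul(-1, Pow(22, Rational(1, 2)))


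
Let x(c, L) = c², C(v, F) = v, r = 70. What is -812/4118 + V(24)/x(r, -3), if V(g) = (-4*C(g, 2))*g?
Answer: -58046/86975 ≈ -0.66739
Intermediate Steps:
V(g) = -4*g² (V(g) = (-4*g)*g = -4*g²)
-812/4118 + V(24)/x(r, -3) = -812/4118 + (-4*24²)/(70²) = -812*1/4118 - 4*576/4900 = -14/71 - 2304*1/4900 = -14/71 - 576/1225 = -58046/86975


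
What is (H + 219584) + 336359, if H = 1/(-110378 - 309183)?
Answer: 233252001022/419561 ≈ 5.5594e+5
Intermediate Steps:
H = -1/419561 (H = 1/(-419561) = -1/419561 ≈ -2.3834e-6)
(H + 219584) + 336359 = (-1/419561 + 219584) + 336359 = 92128882623/419561 + 336359 = 233252001022/419561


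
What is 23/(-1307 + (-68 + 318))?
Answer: -23/1057 ≈ -0.021760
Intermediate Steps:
23/(-1307 + (-68 + 318)) = 23/(-1307 + 250) = 23/(-1057) = -1/1057*23 = -23/1057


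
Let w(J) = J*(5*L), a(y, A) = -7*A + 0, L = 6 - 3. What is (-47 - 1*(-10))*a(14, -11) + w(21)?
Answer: -2534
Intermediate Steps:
L = 3
a(y, A) = -7*A
w(J) = 15*J (w(J) = J*(5*3) = J*15 = 15*J)
(-47 - 1*(-10))*a(14, -11) + w(21) = (-47 - 1*(-10))*(-7*(-11)) + 15*21 = (-47 + 10)*77 + 315 = -37*77 + 315 = -2849 + 315 = -2534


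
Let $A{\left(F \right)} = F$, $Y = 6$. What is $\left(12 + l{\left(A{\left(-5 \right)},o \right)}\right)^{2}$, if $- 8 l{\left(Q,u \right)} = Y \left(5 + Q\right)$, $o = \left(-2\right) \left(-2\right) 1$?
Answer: $144$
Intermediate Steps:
$o = 4$ ($o = 4 \cdot 1 = 4$)
$l{\left(Q,u \right)} = - \frac{15}{4} - \frac{3 Q}{4}$ ($l{\left(Q,u \right)} = - \frac{6 \left(5 + Q\right)}{8} = - \frac{30 + 6 Q}{8} = - \frac{15}{4} - \frac{3 Q}{4}$)
$\left(12 + l{\left(A{\left(-5 \right)},o \right)}\right)^{2} = \left(12 - 0\right)^{2} = \left(12 + \left(- \frac{15}{4} + \frac{15}{4}\right)\right)^{2} = \left(12 + 0\right)^{2} = 12^{2} = 144$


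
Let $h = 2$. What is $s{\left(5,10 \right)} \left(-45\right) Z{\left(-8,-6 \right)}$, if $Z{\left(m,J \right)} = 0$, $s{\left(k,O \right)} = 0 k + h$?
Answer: $0$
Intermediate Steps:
$s{\left(k,O \right)} = 2$ ($s{\left(k,O \right)} = 0 k + 2 = 0 + 2 = 2$)
$s{\left(5,10 \right)} \left(-45\right) Z{\left(-8,-6 \right)} = 2 \left(-45\right) 0 = \left(-90\right) 0 = 0$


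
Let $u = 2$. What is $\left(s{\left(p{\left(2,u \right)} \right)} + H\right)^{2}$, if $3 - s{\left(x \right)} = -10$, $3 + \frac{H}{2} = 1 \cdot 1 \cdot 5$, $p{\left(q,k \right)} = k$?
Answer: $289$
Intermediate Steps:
$H = 4$ ($H = -6 + 2 \cdot 1 \cdot 1 \cdot 5 = -6 + 2 \cdot 1 \cdot 5 = -6 + 2 \cdot 5 = -6 + 10 = 4$)
$s{\left(x \right)} = 13$ ($s{\left(x \right)} = 3 - -10 = 3 + 10 = 13$)
$\left(s{\left(p{\left(2,u \right)} \right)} + H\right)^{2} = \left(13 + 4\right)^{2} = 17^{2} = 289$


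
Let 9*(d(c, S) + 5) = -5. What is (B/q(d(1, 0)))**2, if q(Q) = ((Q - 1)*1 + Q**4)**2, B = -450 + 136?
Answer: 182700378540036115236/1484307571906094767327946641 ≈ 1.2309e-7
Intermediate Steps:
d(c, S) = -50/9 (d(c, S) = -5 + (1/9)*(-5) = -5 - 5/9 = -50/9)
B = -314
q(Q) = (-1 + Q + Q**4)**2 (q(Q) = ((-1 + Q)*1 + Q**4)**2 = ((-1 + Q) + Q**4)**2 = (-1 + Q + Q**4)**2)
(B/q(d(1, 0)))**2 = (-314/(-1 - 50/9 + (-50/9)**4)**2)**2 = (-314/(-1 - 50/9 + 6250000/6561)**2)**2 = (-314/((6206989/6561)**2))**2 = (-314/38526712446121/43046721)**2 = (-314*43046721/38526712446121)**2 = (-13516670394/38526712446121)**2 = 182700378540036115236/1484307571906094767327946641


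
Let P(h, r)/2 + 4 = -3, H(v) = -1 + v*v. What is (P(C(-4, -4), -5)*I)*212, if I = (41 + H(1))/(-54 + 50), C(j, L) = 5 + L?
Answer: 30422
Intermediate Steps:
H(v) = -1 + v**2
I = -41/4 (I = (41 + (-1 + 1**2))/(-54 + 50) = (41 + (-1 + 1))/(-4) = (41 + 0)*(-1/4) = 41*(-1/4) = -41/4 ≈ -10.250)
P(h, r) = -14 (P(h, r) = -8 + 2*(-3) = -8 - 6 = -14)
(P(C(-4, -4), -5)*I)*212 = -14*(-41/4)*212 = (287/2)*212 = 30422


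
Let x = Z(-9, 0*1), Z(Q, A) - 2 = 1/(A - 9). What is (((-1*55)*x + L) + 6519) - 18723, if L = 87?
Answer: -109988/9 ≈ -12221.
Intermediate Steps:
Z(Q, A) = 2 + 1/(-9 + A) (Z(Q, A) = 2 + 1/(A - 9) = 2 + 1/(-9 + A))
x = 17/9 (x = (-17 + 2*(0*1))/(-9 + 0*1) = (-17 + 2*0)/(-9 + 0) = (-17 + 0)/(-9) = -1/9*(-17) = 17/9 ≈ 1.8889)
(((-1*55)*x + L) + 6519) - 18723 = ((-1*55*(17/9) + 87) + 6519) - 18723 = ((-55*17/9 + 87) + 6519) - 18723 = ((-935/9 + 87) + 6519) - 18723 = (-152/9 + 6519) - 18723 = 58519/9 - 18723 = -109988/9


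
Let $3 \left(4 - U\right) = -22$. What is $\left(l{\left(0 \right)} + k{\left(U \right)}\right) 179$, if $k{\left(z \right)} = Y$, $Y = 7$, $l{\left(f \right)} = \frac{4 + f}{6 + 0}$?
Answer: $\frac{4117}{3} \approx 1372.3$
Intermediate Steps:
$l{\left(f \right)} = \frac{2}{3} + \frac{f}{6}$ ($l{\left(f \right)} = \frac{4 + f}{6} = \left(4 + f\right) \frac{1}{6} = \frac{2}{3} + \frac{f}{6}$)
$U = \frac{34}{3}$ ($U = 4 - - \frac{22}{3} = 4 + \frac{22}{3} = \frac{34}{3} \approx 11.333$)
$k{\left(z \right)} = 7$
$\left(l{\left(0 \right)} + k{\left(U \right)}\right) 179 = \left(\left(\frac{2}{3} + \frac{1}{6} \cdot 0\right) + 7\right) 179 = \left(\left(\frac{2}{3} + 0\right) + 7\right) 179 = \left(\frac{2}{3} + 7\right) 179 = \frac{23}{3} \cdot 179 = \frac{4117}{3}$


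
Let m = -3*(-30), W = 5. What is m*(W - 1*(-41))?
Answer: 4140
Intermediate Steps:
m = 90
m*(W - 1*(-41)) = 90*(5 - 1*(-41)) = 90*(5 + 41) = 90*46 = 4140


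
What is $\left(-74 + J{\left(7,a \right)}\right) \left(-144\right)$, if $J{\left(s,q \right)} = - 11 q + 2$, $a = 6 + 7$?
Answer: $30960$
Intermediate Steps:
$a = 13$
$J{\left(s,q \right)} = 2 - 11 q$
$\left(-74 + J{\left(7,a \right)}\right) \left(-144\right) = \left(-74 + \left(2 - 143\right)\right) \left(-144\right) = \left(-74 - 141\right) \left(-144\right) = \left(-215\right) \left(-144\right) = 30960$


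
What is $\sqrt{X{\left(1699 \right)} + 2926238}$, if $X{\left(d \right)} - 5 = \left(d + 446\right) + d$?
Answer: $\sqrt{2930087} \approx 1711.8$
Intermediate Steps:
$X{\left(d \right)} = 451 + 2 d$ ($X{\left(d \right)} = 5 + \left(\left(d + 446\right) + d\right) = 5 + \left(\left(446 + d\right) + d\right) = 5 + \left(446 + 2 d\right) = 451 + 2 d$)
$\sqrt{X{\left(1699 \right)} + 2926238} = \sqrt{\left(451 + 2 \cdot 1699\right) + 2926238} = \sqrt{\left(451 + 3398\right) + 2926238} = \sqrt{3849 + 2926238} = \sqrt{2930087}$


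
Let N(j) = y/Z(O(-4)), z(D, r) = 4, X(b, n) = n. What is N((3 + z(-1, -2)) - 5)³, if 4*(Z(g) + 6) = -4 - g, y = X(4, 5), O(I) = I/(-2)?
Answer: -8/27 ≈ -0.29630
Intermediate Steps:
O(I) = -I/2 (O(I) = I*(-½) = -I/2)
y = 5
Z(g) = -7 - g/4 (Z(g) = -6 + (-4 - g)/4 = -6 + (-1 - g/4) = -7 - g/4)
N(j) = -⅔ (N(j) = 5/(-7 - (-1)*(-4)/8) = 5/(-7 - ¼*2) = 5/(-7 - ½) = 5/(-15/2) = 5*(-2/15) = -⅔)
N((3 + z(-1, -2)) - 5)³ = (-⅔)³ = -8/27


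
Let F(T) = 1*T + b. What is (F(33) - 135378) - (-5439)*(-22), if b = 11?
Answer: -254992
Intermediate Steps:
F(T) = 11 + T (F(T) = 1*T + 11 = T + 11 = 11 + T)
(F(33) - 135378) - (-5439)*(-22) = ((11 + 33) - 135378) - (-5439)*(-22) = (44 - 135378) - 1*119658 = -135334 - 119658 = -254992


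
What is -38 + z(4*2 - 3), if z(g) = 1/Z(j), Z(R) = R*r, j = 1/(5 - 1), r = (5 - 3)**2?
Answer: -37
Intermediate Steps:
r = 4 (r = 2**2 = 4)
j = 1/4 ≈ 0.25000
Z(R) = 4*R (Z(R) = R*4 = 4*R)
z(g) = 1 (z(g) = 1/(4*(1/4)) = 1/1 = 1)
-38 + z(4*2 - 3) = -38 + 1 = -37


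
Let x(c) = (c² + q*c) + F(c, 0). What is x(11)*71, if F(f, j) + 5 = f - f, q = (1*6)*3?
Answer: 22294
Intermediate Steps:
q = 18 (q = 6*3 = 18)
F(f, j) = -5 (F(f, j) = -5 + (f - f) = -5 + 0 = -5)
x(c) = -5 + c² + 18*c (x(c) = (c² + 18*c) - 5 = -5 + c² + 18*c)
x(11)*71 = (-5 + 11² + 18*11)*71 = (-5 + 121 + 198)*71 = 314*71 = 22294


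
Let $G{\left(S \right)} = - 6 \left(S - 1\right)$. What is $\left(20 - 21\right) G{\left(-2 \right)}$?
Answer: $-18$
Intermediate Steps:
$G{\left(S \right)} = 6 - 6 S$ ($G{\left(S \right)} = - 6 \left(-1 + S\right) = 6 - 6 S$)
$\left(20 - 21\right) G{\left(-2 \right)} = \left(20 - 21\right) \left(6 - -12\right) = - (6 + 12) = \left(-1\right) 18 = -18$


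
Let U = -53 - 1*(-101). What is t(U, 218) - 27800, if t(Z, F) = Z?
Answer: -27752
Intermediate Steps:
U = 48 (U = -53 + 101 = 48)
t(U, 218) - 27800 = 48 - 27800 = -27752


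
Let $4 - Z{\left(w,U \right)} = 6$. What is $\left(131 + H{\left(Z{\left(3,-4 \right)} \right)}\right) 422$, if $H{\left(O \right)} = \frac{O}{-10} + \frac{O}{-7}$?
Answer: $\frac{1942044}{35} \approx 55487.0$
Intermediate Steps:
$Z{\left(w,U \right)} = -2$ ($Z{\left(w,U \right)} = 4 - 6 = -2$)
$H{\left(O \right)} = - \frac{17 O}{70}$ ($H{\left(O \right)} = O \left(- \frac{1}{10}\right) + O \left(- \frac{1}{7}\right) = - \frac{O}{10} - \frac{O}{7} = - \frac{17 O}{70}$)
$\left(131 + H{\left(Z{\left(3,-4 \right)} \right)}\right) 422 = \left(131 - - \frac{17}{35}\right) 422 = \left(131 + \frac{17}{35}\right) 422 = \frac{4602}{35} \cdot 422 = \frac{1942044}{35}$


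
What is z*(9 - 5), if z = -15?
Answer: -60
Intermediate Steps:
z*(9 - 5) = -15*(9 - 5) = -15*4 = -60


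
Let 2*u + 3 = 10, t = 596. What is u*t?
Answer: 2086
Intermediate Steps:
u = 7/2 (u = -3/2 + (1/2)*10 = -3/2 + 5 = 7/2 ≈ 3.5000)
u*t = (7/2)*596 = 2086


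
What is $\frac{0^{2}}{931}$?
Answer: $0$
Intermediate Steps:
$\frac{0^{2}}{931} = 0 \cdot \frac{1}{931} = 0$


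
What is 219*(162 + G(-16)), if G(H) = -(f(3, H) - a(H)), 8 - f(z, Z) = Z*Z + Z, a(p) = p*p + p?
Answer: 138846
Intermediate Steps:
a(p) = p + p² (a(p) = p² + p = p + p²)
f(z, Z) = 8 - Z - Z² (f(z, Z) = 8 - (Z*Z + Z) = 8 - (Z² + Z) = 8 - (Z + Z²) = 8 + (-Z - Z²) = 8 - Z - Z²)
G(H) = -8 + H + H² + H*(1 + H) (G(H) = -((8 - H - H²) - H*(1 + H)) = -(8 - H - H² - H*(1 + H)) = -8 + H + H² + H*(1 + H))
219*(162 + G(-16)) = 219*(162 + (-8 + 2*(-16) + 2*(-16)²)) = 219*(162 + (-8 - 32 + 2*256)) = 219*(162 + (-8 - 32 + 512)) = 219*(162 + 472) = 219*634 = 138846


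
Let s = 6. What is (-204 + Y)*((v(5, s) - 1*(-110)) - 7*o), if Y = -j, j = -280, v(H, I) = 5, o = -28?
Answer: 23636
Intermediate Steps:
Y = 280 (Y = -1*(-280) = 280)
(-204 + Y)*((v(5, s) - 1*(-110)) - 7*o) = (-204 + 280)*((5 - 1*(-110)) - 7*(-28)) = 76*((5 + 110) + 196) = 76*(115 + 196) = 76*311 = 23636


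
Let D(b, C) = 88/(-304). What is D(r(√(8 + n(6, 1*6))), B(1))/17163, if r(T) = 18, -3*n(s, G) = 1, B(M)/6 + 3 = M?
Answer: -11/652194 ≈ -1.6866e-5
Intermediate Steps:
B(M) = -18 + 6*M
n(s, G) = -⅓ (n(s, G) = -⅓*1 = -⅓)
D(b, C) = -11/38 (D(b, C) = 88*(-1/304) = -11/38)
D(r(√(8 + n(6, 1*6))), B(1))/17163 = -11/38/17163 = -11/38*1/17163 = -11/652194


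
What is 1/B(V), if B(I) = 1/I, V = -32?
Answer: -32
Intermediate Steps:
1/B(V) = 1/(1/(-32)) = 1/(-1/32) = -32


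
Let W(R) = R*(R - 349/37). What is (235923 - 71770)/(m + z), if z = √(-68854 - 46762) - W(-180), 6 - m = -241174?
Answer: 5817079191055/7338376904988 - 224725457*I*√7226/14676753809976 ≈ 0.79269 - 0.0013016*I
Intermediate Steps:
m = 241180 (m = 6 - 1*(-241174) = 6 + 241174 = 241180)
W(R) = R*(-349/37 + R) (W(R) = R*(R - 349*1/37) = R*(R - 349/37) = R*(-349/37 + R))
z = -1261620/37 + 4*I*√7226 (z = √(-68854 - 46762) - (-180)*(-349 + 37*(-180))/37 = √(-115616) - (-180)*(-349 - 6660)/37 = 4*I*√7226 - (-180)*(-7009)/37 = 4*I*√7226 - 1*1261620/37 = 4*I*√7226 - 1261620/37 = -1261620/37 + 4*I*√7226 ≈ -34098.0 + 340.02*I)
(235923 - 71770)/(m + z) = (235923 - 71770)/(241180 + (-1261620/37 + 4*I*√7226)) = 164153/(7662040/37 + 4*I*√7226)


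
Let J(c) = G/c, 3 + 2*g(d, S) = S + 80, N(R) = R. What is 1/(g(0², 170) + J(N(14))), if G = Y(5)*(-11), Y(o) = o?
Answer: 7/837 ≈ 0.0083632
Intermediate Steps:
G = -55 (G = 5*(-11) = -55)
g(d, S) = 77/2 + S/2 (g(d, S) = -3/2 + (S + 80)/2 = -3/2 + (80 + S)/2 = -3/2 + (40 + S/2) = 77/2 + S/2)
J(c) = -55/c
1/(g(0², 170) + J(N(14))) = 1/((77/2 + (½)*170) - 55/14) = 1/((77/2 + 85) - 55*1/14) = 1/(247/2 - 55/14) = 1/(837/7) = 7/837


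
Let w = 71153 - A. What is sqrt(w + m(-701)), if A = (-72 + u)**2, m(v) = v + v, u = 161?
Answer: 3*sqrt(6870) ≈ 248.66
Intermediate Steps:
m(v) = 2*v
A = 7921 (A = (-72 + 161)**2 = 89**2 = 7921)
w = 63232 (w = 71153 - 1*7921 = 71153 - 7921 = 63232)
sqrt(w + m(-701)) = sqrt(63232 + 2*(-701)) = sqrt(63232 - 1402) = sqrt(61830) = 3*sqrt(6870)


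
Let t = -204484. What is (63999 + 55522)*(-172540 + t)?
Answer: -45062285504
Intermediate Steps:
(63999 + 55522)*(-172540 + t) = (63999 + 55522)*(-172540 - 204484) = 119521*(-377024) = -45062285504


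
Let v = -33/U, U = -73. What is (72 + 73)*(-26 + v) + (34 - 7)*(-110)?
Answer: -487235/73 ≈ -6674.5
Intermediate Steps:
v = 33/73 (v = -33/(-73) = -33*(-1/73) = 33/73 ≈ 0.45205)
(72 + 73)*(-26 + v) + (34 - 7)*(-110) = (72 + 73)*(-26 + 33/73) + (34 - 7)*(-110) = 145*(-1865/73) + 27*(-110) = -270425/73 - 2970 = -487235/73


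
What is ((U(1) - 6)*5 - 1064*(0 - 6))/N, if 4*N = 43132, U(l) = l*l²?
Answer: 6359/10783 ≈ 0.58972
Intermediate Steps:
U(l) = l³
N = 10783 (N = (¼)*43132 = 10783)
((U(1) - 6)*5 - 1064*(0 - 6))/N = ((1³ - 6)*5 - 1064*(0 - 6))/10783 = ((1 - 6)*5 - 1064*(-6))*(1/10783) = (-5*5 - 152*(-42))*(1/10783) = (-25 + 6384)*(1/10783) = 6359*(1/10783) = 6359/10783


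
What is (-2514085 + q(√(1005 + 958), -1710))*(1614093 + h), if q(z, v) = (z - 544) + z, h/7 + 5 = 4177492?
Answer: -77592654767758 + 61713004*√1963 ≈ -7.7590e+13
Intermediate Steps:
h = 29242409 (h = -35 + 7*4177492 = -35 + 29242444 = 29242409)
q(z, v) = -544 + 2*z (q(z, v) = (-544 + z) + z = -544 + 2*z)
(-2514085 + q(√(1005 + 958), -1710))*(1614093 + h) = (-2514085 + (-544 + 2*√(1005 + 958)))*(1614093 + 29242409) = (-2514085 + (-544 + 2*√1963))*30856502 = (-2514629 + 2*√1963)*30856502 = -77592654767758 + 61713004*√1963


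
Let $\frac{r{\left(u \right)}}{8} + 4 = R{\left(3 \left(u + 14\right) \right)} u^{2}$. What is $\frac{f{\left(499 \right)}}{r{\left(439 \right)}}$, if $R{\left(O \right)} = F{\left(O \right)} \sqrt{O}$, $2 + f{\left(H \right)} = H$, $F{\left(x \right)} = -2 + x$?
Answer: $\frac{71}{26556399216068057890} + \frac{55704270561 \sqrt{151}}{106225596864272231560} \approx 6.4439 \cdot 10^{-9}$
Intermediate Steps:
$f{\left(H \right)} = -2 + H$
$R{\left(O \right)} = \sqrt{O} \left(-2 + O\right)$ ($R{\left(O \right)} = \left(-2 + O\right) \sqrt{O} = \sqrt{O} \left(-2 + O\right)$)
$r{\left(u \right)} = -32 + 8 u^{2} \sqrt{42 + 3 u} \left(40 + 3 u\right)$ ($r{\left(u \right)} = -32 + 8 \sqrt{3 \left(u + 14\right)} \left(-2 + 3 \left(u + 14\right)\right) u^{2} = -32 + 8 \sqrt{3 \left(14 + u\right)} \left(-2 + 3 \left(14 + u\right)\right) u^{2} = -32 + 8 \sqrt{42 + 3 u} \left(-2 + \left(42 + 3 u\right)\right) u^{2} = -32 + 8 \sqrt{42 + 3 u} \left(40 + 3 u\right) u^{2} = -32 + 8 u^{2} \sqrt{42 + 3 u} \left(40 + 3 u\right)$)
$\frac{f{\left(499 \right)}}{r{\left(439 \right)}} = \frac{-2 + 499}{-32 + 8 \cdot 439^{2} \sqrt{42 + 3 \cdot 439} \left(40 + 3 \cdot 439\right)} = \frac{497}{-32 + 8 \cdot 192721 \sqrt{42 + 1317} \left(40 + 1317\right)} = \frac{497}{-32 + 8 \cdot 192721 \sqrt{1359} \cdot 1357} = \frac{497}{-32 + 8 \cdot 192721 \cdot 3 \sqrt{151} \cdot 1357} = \frac{497}{-32 + 6276537528 \sqrt{151}}$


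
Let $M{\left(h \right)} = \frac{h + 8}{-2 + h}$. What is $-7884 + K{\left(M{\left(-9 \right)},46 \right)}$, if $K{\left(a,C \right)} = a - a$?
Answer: $-7884$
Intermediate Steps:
$M{\left(h \right)} = \frac{8 + h}{-2 + h}$
$K{\left(a,C \right)} = 0$
$-7884 + K{\left(M{\left(-9 \right)},46 \right)} = -7884 + 0 = -7884$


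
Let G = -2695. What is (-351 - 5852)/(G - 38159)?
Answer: 6203/40854 ≈ 0.15183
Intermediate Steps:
(-351 - 5852)/(G - 38159) = (-351 - 5852)/(-2695 - 38159) = -6203/(-40854) = -6203*(-1/40854) = 6203/40854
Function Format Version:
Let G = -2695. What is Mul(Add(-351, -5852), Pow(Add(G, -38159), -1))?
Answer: Rational(6203, 40854) ≈ 0.15183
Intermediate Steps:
Mul(Add(-351, -5852), Pow(Add(G, -38159), -1)) = Mul(Add(-351, -5852), Pow(Add(-2695, -38159), -1)) = Mul(-6203, Pow(-40854, -1)) = Mul(-6203, Rational(-1, 40854)) = Rational(6203, 40854)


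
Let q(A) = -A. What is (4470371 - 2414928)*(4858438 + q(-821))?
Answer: 9987929896737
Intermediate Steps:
(4470371 - 2414928)*(4858438 + q(-821)) = (4470371 - 2414928)*(4858438 - 1*(-821)) = 2055443*(4858438 + 821) = 2055443*4859259 = 9987929896737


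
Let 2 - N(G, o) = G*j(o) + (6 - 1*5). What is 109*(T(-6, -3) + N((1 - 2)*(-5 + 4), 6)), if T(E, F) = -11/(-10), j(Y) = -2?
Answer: 4469/10 ≈ 446.90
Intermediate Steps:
T(E, F) = 11/10 (T(E, F) = -11*(-⅒) = 11/10)
N(G, o) = 1 + 2*G (N(G, o) = 2 - (G*(-2) + (6 - 1*5)) = 2 - (-2*G + (6 - 5)) = 2 - (-2*G + 1) = 2 - (1 - 2*G) = 2 + (-1 + 2*G) = 1 + 2*G)
109*(T(-6, -3) + N((1 - 2)*(-5 + 4), 6)) = 109*(11/10 + (1 + 2*((1 - 2)*(-5 + 4)))) = 109*(11/10 + (1 + 2*(-1*(-1)))) = 109*(11/10 + (1 + 2*1)) = 109*(11/10 + (1 + 2)) = 109*(11/10 + 3) = 109*(41/10) = 4469/10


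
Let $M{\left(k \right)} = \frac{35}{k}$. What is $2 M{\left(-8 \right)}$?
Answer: $- \frac{35}{4} \approx -8.75$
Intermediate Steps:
$2 M{\left(-8 \right)} = 2 \frac{35}{-8} = 2 \cdot 35 \left(- \frac{1}{8}\right) = 2 \left(- \frac{35}{8}\right) = - \frac{35}{4}$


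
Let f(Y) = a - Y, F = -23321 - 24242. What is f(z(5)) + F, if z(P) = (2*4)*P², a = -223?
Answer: -47986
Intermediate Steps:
F = -47563
z(P) = 8*P²
f(Y) = -223 - Y
f(z(5)) + F = (-223 - 8*5²) - 47563 = (-223 - 8*25) - 47563 = (-223 - 1*200) - 47563 = (-223 - 200) - 47563 = -423 - 47563 = -47986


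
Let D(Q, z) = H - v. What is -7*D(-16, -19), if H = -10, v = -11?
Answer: -7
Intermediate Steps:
D(Q, z) = 1 (D(Q, z) = -10 - 1*(-11) = -10 + 11 = 1)
-7*D(-16, -19) = -7*1 = -7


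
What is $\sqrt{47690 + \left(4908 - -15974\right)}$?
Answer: $2 \sqrt{17143} \approx 261.86$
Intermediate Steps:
$\sqrt{47690 + \left(4908 - -15974\right)} = \sqrt{47690 + \left(4908 + 15974\right)} = \sqrt{47690 + 20882} = \sqrt{68572} = 2 \sqrt{17143}$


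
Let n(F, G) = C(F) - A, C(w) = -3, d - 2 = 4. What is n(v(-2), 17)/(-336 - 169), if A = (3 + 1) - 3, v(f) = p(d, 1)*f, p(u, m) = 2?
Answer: 4/505 ≈ 0.0079208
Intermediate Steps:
d = 6 (d = 2 + 4 = 6)
v(f) = 2*f
A = 1 (A = 4 - 3 = 1)
n(F, G) = -4 (n(F, G) = -3 - 1*1 = -3 - 1 = -4)
n(v(-2), 17)/(-336 - 169) = -4/(-336 - 169) = -4/(-505) = -1/505*(-4) = 4/505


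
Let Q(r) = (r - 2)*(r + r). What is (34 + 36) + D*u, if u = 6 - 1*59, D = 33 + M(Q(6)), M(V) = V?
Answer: -4223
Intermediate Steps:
Q(r) = 2*r*(-2 + r) (Q(r) = (-2 + r)*(2*r) = 2*r*(-2 + r))
D = 81 (D = 33 + 2*6*(-2 + 6) = 33 + 2*6*4 = 33 + 48 = 81)
u = -53 (u = 6 - 59 = -53)
(34 + 36) + D*u = (34 + 36) + 81*(-53) = 70 - 4293 = -4223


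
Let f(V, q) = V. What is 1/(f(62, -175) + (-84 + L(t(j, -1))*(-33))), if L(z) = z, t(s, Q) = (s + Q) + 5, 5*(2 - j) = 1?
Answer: -5/1067 ≈ -0.0046860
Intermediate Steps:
j = 9/5 (j = 2 - ⅕*1 = 2 - ⅕ = 9/5 ≈ 1.8000)
t(s, Q) = 5 + Q + s (t(s, Q) = (Q + s) + 5 = 5 + Q + s)
1/(f(62, -175) + (-84 + L(t(j, -1))*(-33))) = 1/(62 + (-84 + (5 - 1 + 9/5)*(-33))) = 1/(62 + (-84 + (29/5)*(-33))) = 1/(62 + (-84 - 957/5)) = 1/(62 - 1377/5) = 1/(-1067/5) = -5/1067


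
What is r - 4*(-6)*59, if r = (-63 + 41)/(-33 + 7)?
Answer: 18419/13 ≈ 1416.8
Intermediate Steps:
r = 11/13 (r = -22/(-26) = -22*(-1/26) = 11/13 ≈ 0.84615)
r - 4*(-6)*59 = 11/13 - 4*(-6)*59 = 11/13 + 24*59 = 11/13 + 1416 = 18419/13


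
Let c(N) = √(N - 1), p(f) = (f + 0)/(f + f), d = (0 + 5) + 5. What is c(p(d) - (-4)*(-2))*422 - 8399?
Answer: -8399 + 211*I*√34 ≈ -8399.0 + 1230.3*I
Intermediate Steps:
d = 10 (d = 5 + 5 = 10)
p(f) = ½ (p(f) = f/((2*f)) = f*(1/(2*f)) = ½)
c(N) = √(-1 + N)
c(p(d) - (-4)*(-2))*422 - 8399 = √(-1 + (½ - (-4)*(-2)))*422 - 8399 = √(-1 + (½ - 1*8))*422 - 8399 = √(-1 + (½ - 8))*422 - 8399 = √(-1 - 15/2)*422 - 8399 = √(-17/2)*422 - 8399 = (I*√34/2)*422 - 8399 = 211*I*√34 - 8399 = -8399 + 211*I*√34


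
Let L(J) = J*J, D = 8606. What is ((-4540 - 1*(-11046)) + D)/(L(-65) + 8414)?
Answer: 15112/12639 ≈ 1.1957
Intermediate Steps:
L(J) = J²
((-4540 - 1*(-11046)) + D)/(L(-65) + 8414) = ((-4540 - 1*(-11046)) + 8606)/((-65)² + 8414) = ((-4540 + 11046) + 8606)/(4225 + 8414) = (6506 + 8606)/12639 = 15112*(1/12639) = 15112/12639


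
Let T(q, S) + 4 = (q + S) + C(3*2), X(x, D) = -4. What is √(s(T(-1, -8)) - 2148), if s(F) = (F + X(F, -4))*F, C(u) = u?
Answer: I*√2071 ≈ 45.508*I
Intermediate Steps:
T(q, S) = 2 + S + q (T(q, S) = -4 + ((q + S) + 3*2) = -4 + ((S + q) + 6) = -4 + (6 + S + q) = 2 + S + q)
s(F) = F*(-4 + F) (s(F) = (F - 4)*F = (-4 + F)*F = F*(-4 + F))
√(s(T(-1, -8)) - 2148) = √((2 - 8 - 1)*(-4 + (2 - 8 - 1)) - 2148) = √(-7*(-4 - 7) - 2148) = √(-7*(-11) - 2148) = √(77 - 2148) = √(-2071) = I*√2071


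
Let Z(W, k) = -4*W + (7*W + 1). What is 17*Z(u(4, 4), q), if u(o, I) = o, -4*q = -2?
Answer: 221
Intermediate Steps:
q = 1/2 (q = -1/4*(-2) = 1/2 ≈ 0.50000)
Z(W, k) = 1 + 3*W (Z(W, k) = -4*W + (1 + 7*W) = 1 + 3*W)
17*Z(u(4, 4), q) = 17*(1 + 3*4) = 17*(1 + 12) = 17*13 = 221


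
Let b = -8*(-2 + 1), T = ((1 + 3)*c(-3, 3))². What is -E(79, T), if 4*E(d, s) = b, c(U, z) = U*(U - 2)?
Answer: -2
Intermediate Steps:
c(U, z) = U*(-2 + U)
T = 3600 (T = ((1 + 3)*(-3*(-2 - 3)))² = (4*(-3*(-5)))² = (4*15)² = 60² = 3600)
b = 8 (b = -8*(-1) = 8)
E(d, s) = 2 (E(d, s) = (¼)*8 = 2)
-E(79, T) = -1*2 = -2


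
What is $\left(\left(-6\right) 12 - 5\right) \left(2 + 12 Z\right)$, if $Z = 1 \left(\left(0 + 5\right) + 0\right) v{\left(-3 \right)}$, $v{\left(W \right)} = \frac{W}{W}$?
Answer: $-4774$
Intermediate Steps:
$v{\left(W \right)} = 1$
$Z = 5$ ($Z = 1 \left(\left(0 + 5\right) + 0\right) 1 = 1 \left(5 + 0\right) 1 = 1 \cdot 5 \cdot 1 = 5 \cdot 1 = 5$)
$\left(\left(-6\right) 12 - 5\right) \left(2 + 12 Z\right) = \left(\left(-6\right) 12 - 5\right) \left(2 + 12 \cdot 5\right) = \left(-72 - 5\right) \left(2 + 60\right) = \left(-77\right) 62 = -4774$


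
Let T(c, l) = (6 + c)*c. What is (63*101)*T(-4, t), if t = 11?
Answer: -50904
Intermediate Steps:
T(c, l) = c*(6 + c)
(63*101)*T(-4, t) = (63*101)*(-4*(6 - 4)) = 6363*(-4*2) = 6363*(-8) = -50904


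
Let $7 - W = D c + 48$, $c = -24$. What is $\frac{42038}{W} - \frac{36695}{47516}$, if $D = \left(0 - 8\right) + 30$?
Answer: $\frac{1979607143}{23140292} \approx 85.548$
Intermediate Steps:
$D = 22$ ($D = -8 + 30 = 22$)
$W = 487$ ($W = 7 - \left(22 \left(-24\right) + 48\right) = 7 - \left(-528 + 48\right) = 7 - -480 = 7 + 480 = 487$)
$\frac{42038}{W} - \frac{36695}{47516} = \frac{42038}{487} - \frac{36695}{47516} = \frac{1979607143}{23140292}$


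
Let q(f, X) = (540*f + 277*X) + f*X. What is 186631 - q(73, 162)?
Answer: 90511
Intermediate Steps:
q(f, X) = 277*X + 540*f + X*f (q(f, X) = (277*X + 540*f) + X*f = 277*X + 540*f + X*f)
186631 - q(73, 162) = 186631 - (277*162 + 540*73 + 162*73) = 186631 - (44874 + 39420 + 11826) = 186631 - 1*96120 = 186631 - 96120 = 90511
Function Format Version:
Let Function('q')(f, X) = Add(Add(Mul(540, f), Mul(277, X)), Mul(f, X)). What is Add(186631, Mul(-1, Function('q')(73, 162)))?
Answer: 90511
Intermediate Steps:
Function('q')(f, X) = Add(Mul(277, X), Mul(540, f), Mul(X, f)) (Function('q')(f, X) = Add(Add(Mul(277, X), Mul(540, f)), Mul(X, f)) = Add(Mul(277, X), Mul(540, f), Mul(X, f)))
Add(186631, Mul(-1, Function('q')(73, 162))) = Add(186631, Mul(-1, Add(Mul(277, 162), Mul(540, 73), Mul(162, 73)))) = Add(186631, Mul(-1, Add(44874, 39420, 11826))) = Add(186631, Mul(-1, 96120)) = Add(186631, -96120) = 90511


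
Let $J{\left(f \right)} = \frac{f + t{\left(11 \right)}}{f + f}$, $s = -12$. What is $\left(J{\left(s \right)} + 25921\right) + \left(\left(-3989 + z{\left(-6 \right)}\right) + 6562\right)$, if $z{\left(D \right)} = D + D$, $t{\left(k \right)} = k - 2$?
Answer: $\frac{227857}{8} \approx 28482.0$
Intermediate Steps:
$t{\left(k \right)} = -2 + k$
$z{\left(D \right)} = 2 D$
$J{\left(f \right)} = \frac{9 + f}{2 f}$ ($J{\left(f \right)} = \frac{f + \left(-2 + 11\right)}{f + f} = \frac{f + 9}{2 f} = \left(9 + f\right) \frac{1}{2 f} = \frac{9 + f}{2 f}$)
$\left(J{\left(s \right)} + 25921\right) + \left(\left(-3989 + z{\left(-6 \right)}\right) + 6562\right) = \left(\frac{9 - 12}{2 \left(-12\right)} + 25921\right) + \left(\left(-3989 + 2 \left(-6\right)\right) + 6562\right) = \left(\frac{1}{2} \left(- \frac{1}{12}\right) \left(-3\right) + 25921\right) + \left(\left(-3989 - 12\right) + 6562\right) = \left(\frac{1}{8} + 25921\right) + \left(-4001 + 6562\right) = \frac{207369}{8} + 2561 = \frac{227857}{8}$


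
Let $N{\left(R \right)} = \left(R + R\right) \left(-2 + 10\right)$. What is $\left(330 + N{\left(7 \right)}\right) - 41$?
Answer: $401$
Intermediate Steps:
$N{\left(R \right)} = 16 R$ ($N{\left(R \right)} = 2 R 8 = 16 R$)
$\left(330 + N{\left(7 \right)}\right) - 41 = \left(330 + 16 \cdot 7\right) - 41 = \left(330 + 112\right) - 41 = 442 - 41 = 401$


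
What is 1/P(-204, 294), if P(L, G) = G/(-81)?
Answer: -27/98 ≈ -0.27551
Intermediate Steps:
P(L, G) = -G/81 (P(L, G) = G*(-1/81) = -G/81)
1/P(-204, 294) = 1/(-1/81*294) = 1/(-98/27) = -27/98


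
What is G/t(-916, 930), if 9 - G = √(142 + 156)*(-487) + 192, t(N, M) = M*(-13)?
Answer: 61/4030 - 487*√298/12090 ≈ -0.68023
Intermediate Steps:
t(N, M) = -13*M
G = -183 + 487*√298 (G = 9 - (√(142 + 156)*(-487) + 192) = 9 - (√298*(-487) + 192) = 9 - (-487*√298 + 192) = 9 - (192 - 487*√298) = 9 + (-192 + 487*√298) = -183 + 487*√298 ≈ 8223.9)
G/t(-916, 930) = (-183 + 487*√298)/((-13*930)) = (-183 + 487*√298)/(-12090) = (-183 + 487*√298)*(-1/12090) = 61/4030 - 487*√298/12090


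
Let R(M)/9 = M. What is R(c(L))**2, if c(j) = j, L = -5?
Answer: 2025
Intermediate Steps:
R(M) = 9*M
R(c(L))**2 = (9*(-5))**2 = (-45)**2 = 2025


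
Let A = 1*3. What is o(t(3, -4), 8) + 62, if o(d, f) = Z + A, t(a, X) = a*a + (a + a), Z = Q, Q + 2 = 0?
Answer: 63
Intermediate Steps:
Q = -2 (Q = -2 + 0 = -2)
Z = -2
t(a, X) = a² + 2*a
A = 3
o(d, f) = 1 (o(d, f) = -2 + 3 = 1)
o(t(3, -4), 8) + 62 = 1 + 62 = 63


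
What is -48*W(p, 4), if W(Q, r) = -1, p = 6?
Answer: 48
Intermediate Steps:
-48*W(p, 4) = -48*(-1) = 48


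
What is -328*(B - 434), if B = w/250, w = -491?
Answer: 17874524/125 ≈ 1.4300e+5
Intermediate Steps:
B = -491/250 ≈ -1.9640
-328*(B - 434) = -328*(-491/250 - 434) = -328*(-108991/250) = 17874524/125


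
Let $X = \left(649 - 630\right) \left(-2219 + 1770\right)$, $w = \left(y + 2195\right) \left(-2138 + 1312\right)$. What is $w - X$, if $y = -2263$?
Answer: $64699$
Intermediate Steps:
$w = 56168$ ($w = \left(-2263 + 2195\right) \left(-2138 + 1312\right) = \left(-68\right) \left(-826\right) = 56168$)
$X = -8531$ ($X = 19 \left(-449\right) = -8531$)
$w - X = 56168 - -8531 = 56168 + 8531 = 64699$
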